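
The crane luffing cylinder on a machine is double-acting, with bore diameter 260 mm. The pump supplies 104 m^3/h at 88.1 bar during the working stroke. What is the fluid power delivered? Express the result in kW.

Hydraulic power = P × Q

W ≈ 255 kW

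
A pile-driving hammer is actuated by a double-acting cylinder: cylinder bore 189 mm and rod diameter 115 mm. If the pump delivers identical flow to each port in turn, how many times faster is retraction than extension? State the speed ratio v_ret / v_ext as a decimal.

Cap-side area A_cap = π/4 × (189 mm)² = 28060 mm^2
Rod-side annular area A_ann = π/4 × (189² − 115²) = 17670 mm^2
For equal Q, v ∝ 1/A, so v_ret/v_ext = A_cap/A_ann.

v_ret/v_ext ≈ 1.59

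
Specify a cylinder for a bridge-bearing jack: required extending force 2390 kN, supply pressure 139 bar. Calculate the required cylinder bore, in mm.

Extension force acts on the full piston face: F = P × (π/4)D².
D = √(4F / (πP)) = √(4 × 2390 kN / (π × 139 bar))

D ≈ 468 mm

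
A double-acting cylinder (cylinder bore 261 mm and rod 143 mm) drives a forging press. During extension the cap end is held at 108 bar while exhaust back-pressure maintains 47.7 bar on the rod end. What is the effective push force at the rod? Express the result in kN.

Cap-side area A_cap = π/4 × (261 mm)² = 53500 mm^2
Rod-side annular area A_ann = π/4 × (261² − 143²) = 37440 mm^2
Net thrust = P_cap·A_cap − P_rod·A_ann = 577.8 kN − 178.6 kN

F ≈ 399 kN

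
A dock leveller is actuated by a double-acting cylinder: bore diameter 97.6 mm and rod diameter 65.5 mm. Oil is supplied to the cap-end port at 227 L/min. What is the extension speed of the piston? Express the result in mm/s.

Cap-side area A_cap = π/4 × (97.6 mm)² = 7482 mm^2
v = Q / A

v ≈ 506 mm/s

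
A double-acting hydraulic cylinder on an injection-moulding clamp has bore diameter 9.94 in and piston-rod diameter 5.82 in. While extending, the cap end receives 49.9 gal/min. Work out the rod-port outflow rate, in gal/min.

Q_out ≈ 32.8 gal/min

Cap-side area A_cap = π/4 × (9.94 in)² = 77.60 in^2
Rod-side annular area A_ann = π/4 × (9.94² − 5.82²) = 51.00 in^2
Piston speed v = Q_in/A_cap; rod-end outflow Q_out = v × A_ann = Q_in × A_ann/A_cap.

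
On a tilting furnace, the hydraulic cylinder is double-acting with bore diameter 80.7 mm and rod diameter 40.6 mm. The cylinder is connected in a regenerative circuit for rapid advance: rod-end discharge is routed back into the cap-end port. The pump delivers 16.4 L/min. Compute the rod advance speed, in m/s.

In regeneration the rod-end outflow joins the pump flow into the cap end, so the net volume the pump must supply per unit advance equals the rod cross-section area.
Rod cross-section A_rod = π/4 × (40.6 mm)² = 1295 mm^2
v = Q_pump / A_rod

v ≈ 0.211 m/s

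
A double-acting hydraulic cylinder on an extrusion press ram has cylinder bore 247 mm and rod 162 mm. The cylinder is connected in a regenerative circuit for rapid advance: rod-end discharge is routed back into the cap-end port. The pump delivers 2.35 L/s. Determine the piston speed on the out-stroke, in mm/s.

v ≈ 114 mm/s

In regeneration the rod-end outflow joins the pump flow into the cap end, so the net volume the pump must supply per unit advance equals the rod cross-section area.
Rod cross-section A_rod = π/4 × (162 mm)² = 20610 mm^2
v = Q_pump / A_rod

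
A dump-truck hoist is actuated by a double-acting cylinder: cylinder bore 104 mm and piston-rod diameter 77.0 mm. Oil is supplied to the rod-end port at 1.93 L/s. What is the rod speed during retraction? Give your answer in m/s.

Rod-side annular area A_ann = π/4 × (104² − 77.0²) = 3838 mm^2
Flow into the rod-end port fills the annular volume.
v = Q / A

v ≈ 0.503 m/s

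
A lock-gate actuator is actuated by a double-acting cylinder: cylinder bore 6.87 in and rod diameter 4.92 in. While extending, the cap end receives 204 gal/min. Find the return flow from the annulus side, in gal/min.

Cap-side area A_cap = π/4 × (6.87 in)² = 37.07 in^2
Rod-side annular area A_ann = π/4 × (6.87² − 4.92²) = 18.06 in^2
Piston speed v = Q_in/A_cap; rod-end outflow Q_out = v × A_ann = Q_in × A_ann/A_cap.

Q_out ≈ 99.4 gal/min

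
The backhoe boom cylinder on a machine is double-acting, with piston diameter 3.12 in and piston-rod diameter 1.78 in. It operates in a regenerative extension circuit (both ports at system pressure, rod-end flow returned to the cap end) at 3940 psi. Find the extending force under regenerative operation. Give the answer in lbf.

F ≈ 9800 lbf

With equal pressure on both faces, forces on the annular region cancel; the net push is pressure × rod cross-section.
Rod cross-section A_rod = π/4 × (1.78 in)² = 2.488 in^2
F = P × A_rod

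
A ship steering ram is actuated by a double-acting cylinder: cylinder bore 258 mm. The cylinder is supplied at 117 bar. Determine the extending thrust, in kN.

F ≈ 612 kN

Cap-side area A_cap = π/4 × (258 mm)² = 52280 mm^2
F = P × A_cap = 117 bar × A_cap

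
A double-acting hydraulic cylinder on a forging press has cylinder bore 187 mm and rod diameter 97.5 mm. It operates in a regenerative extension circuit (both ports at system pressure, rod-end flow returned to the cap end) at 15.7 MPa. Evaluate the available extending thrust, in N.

F ≈ 1.17e5 N

With equal pressure on both faces, forces on the annular region cancel; the net push is pressure × rod cross-section.
Rod cross-section A_rod = π/4 × (97.5 mm)² = 7466 mm^2
F = P × A_rod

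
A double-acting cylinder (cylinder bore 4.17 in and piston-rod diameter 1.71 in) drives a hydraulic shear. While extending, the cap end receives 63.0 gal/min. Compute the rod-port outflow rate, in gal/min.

Cap-side area A_cap = π/4 × (4.17 in)² = 13.66 in^2
Rod-side annular area A_ann = π/4 × (4.17² − 1.71²) = 11.36 in^2
Piston speed v = Q_in/A_cap; rod-end outflow Q_out = v × A_ann = Q_in × A_ann/A_cap.

Q_out ≈ 52.4 gal/min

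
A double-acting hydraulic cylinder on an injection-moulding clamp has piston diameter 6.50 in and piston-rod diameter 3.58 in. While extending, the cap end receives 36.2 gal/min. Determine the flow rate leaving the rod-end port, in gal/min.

Q_out ≈ 25.2 gal/min

Cap-side area A_cap = π/4 × (6.50 in)² = 33.18 in^2
Rod-side annular area A_ann = π/4 × (6.50² − 3.58²) = 23.12 in^2
Piston speed v = Q_in/A_cap; rod-end outflow Q_out = v × A_ann = Q_in × A_ann/A_cap.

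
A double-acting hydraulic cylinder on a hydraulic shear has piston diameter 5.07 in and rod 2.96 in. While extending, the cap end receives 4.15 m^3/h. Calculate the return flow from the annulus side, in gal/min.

Cap-side area A_cap = π/4 × (5.07 in)² = 20.19 in^2
Rod-side annular area A_ann = π/4 × (5.07² − 2.96²) = 13.31 in^2
Piston speed v = Q_in/A_cap; rod-end outflow Q_out = v × A_ann = Q_in × A_ann/A_cap.

Q_out ≈ 12.0 gal/min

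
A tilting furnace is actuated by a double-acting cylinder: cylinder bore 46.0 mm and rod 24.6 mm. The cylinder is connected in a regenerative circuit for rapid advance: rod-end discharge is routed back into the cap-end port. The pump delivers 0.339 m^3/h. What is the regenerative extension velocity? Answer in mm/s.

In regeneration the rod-end outflow joins the pump flow into the cap end, so the net volume the pump must supply per unit advance equals the rod cross-section area.
Rod cross-section A_rod = π/4 × (24.6 mm)² = 475.3 mm^2
v = Q_pump / A_rod

v ≈ 198 mm/s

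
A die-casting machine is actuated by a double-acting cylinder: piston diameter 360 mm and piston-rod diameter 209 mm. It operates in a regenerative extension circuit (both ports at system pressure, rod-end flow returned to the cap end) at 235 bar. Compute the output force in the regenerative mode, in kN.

With equal pressure on both faces, forces on the annular region cancel; the net push is pressure × rod cross-section.
Rod cross-section A_rod = π/4 × (209 mm)² = 34310 mm^2
F = P × A_rod

F ≈ 806 kN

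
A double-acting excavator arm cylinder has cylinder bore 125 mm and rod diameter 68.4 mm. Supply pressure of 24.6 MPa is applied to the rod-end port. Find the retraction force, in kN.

F ≈ 211 kN

Rod-side annular area A_ann = π/4 × (125² − 68.4²) = 8597 mm^2
On retraction the pressure acts on the annular area (bore minus rod).
F = P × A_ann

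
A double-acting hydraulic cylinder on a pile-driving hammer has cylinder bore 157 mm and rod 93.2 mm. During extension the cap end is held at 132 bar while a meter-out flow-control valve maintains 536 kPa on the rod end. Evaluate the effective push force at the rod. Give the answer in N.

Cap-side area A_cap = π/4 × (157 mm)² = 19360 mm^2
Rod-side annular area A_ann = π/4 × (157² − 93.2²) = 12540 mm^2
Net thrust = P_cap·A_cap − P_rod·A_ann = 2.555e5 N − 6720 N

F ≈ 2.49e5 N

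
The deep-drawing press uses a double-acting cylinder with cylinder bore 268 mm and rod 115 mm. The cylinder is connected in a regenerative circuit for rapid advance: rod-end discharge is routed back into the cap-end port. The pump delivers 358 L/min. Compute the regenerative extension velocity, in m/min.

v ≈ 34.5 m/min

In regeneration the rod-end outflow joins the pump flow into the cap end, so the net volume the pump must supply per unit advance equals the rod cross-section area.
Rod cross-section A_rod = π/4 × (115 mm)² = 10390 mm^2
v = Q_pump / A_rod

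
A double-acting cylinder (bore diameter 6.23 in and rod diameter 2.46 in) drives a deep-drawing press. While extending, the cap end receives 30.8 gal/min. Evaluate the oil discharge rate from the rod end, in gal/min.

Cap-side area A_cap = π/4 × (6.23 in)² = 30.48 in^2
Rod-side annular area A_ann = π/4 × (6.23² − 2.46²) = 25.73 in^2
Piston speed v = Q_in/A_cap; rod-end outflow Q_out = v × A_ann = Q_in × A_ann/A_cap.

Q_out ≈ 26.0 gal/min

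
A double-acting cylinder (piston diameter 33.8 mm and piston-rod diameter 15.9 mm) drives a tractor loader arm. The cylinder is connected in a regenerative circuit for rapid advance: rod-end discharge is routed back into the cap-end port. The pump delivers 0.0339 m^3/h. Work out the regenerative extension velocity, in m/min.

v ≈ 2.85 m/min

In regeneration the rod-end outflow joins the pump flow into the cap end, so the net volume the pump must supply per unit advance equals the rod cross-section area.
Rod cross-section A_rod = π/4 × (15.9 mm)² = 198.6 mm^2
v = Q_pump / A_rod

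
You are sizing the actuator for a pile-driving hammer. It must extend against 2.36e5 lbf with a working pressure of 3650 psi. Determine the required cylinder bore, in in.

D ≈ 9.07 in

Extension force acts on the full piston face: F = P × (π/4)D².
D = √(4F / (πP)) = √(4 × 2.36e5 lbf / (π × 3650 psi))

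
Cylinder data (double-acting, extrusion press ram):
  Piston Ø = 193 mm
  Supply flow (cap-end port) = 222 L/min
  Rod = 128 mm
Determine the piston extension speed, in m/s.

Cap-side area A_cap = π/4 × (193 mm)² = 29260 mm^2
v = Q / A

v ≈ 0.126 m/s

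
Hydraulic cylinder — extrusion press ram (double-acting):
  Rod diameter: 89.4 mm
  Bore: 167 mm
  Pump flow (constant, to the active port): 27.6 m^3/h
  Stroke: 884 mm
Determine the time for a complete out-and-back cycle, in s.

t ≈ 4.33 s

Cap-side area A_cap = π/4 × (167 mm)² = 21900 mm^2
Rod-side annular area A_ann = π/4 × (167² − 89.4²) = 15630 mm^2
t_ext = A_cap·L/Q = 2.526 s
t_ret = A_ann·L/Q = 1.802 s
t_cycle = t_ext + t_ret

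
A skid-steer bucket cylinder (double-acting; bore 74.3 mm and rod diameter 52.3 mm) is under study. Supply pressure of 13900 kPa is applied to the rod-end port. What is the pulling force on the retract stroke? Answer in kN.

F ≈ 30.4 kN

Rod-side annular area A_ann = π/4 × (74.3² − 52.3²) = 2187 mm^2
On retraction the pressure acts on the annular area (bore minus rod).
F = P × A_ann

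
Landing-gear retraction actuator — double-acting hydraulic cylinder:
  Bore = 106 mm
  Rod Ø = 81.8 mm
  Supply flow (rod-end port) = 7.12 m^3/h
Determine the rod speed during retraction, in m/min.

Rod-side annular area A_ann = π/4 × (106² − 81.8²) = 3569 mm^2
Flow into the rod-end port fills the annular volume.
v = Q / A

v ≈ 33.2 m/min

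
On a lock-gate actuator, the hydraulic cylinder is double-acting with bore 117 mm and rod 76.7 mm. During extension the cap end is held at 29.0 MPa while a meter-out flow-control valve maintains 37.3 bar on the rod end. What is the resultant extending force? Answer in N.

Cap-side area A_cap = π/4 × (117 mm)² = 10750 mm^2
Rod-side annular area A_ann = π/4 × (117² − 76.7²) = 6131 mm^2
Net thrust = P_cap·A_cap − P_rod·A_ann = 3.118e5 N − 22870 N

F ≈ 2.89e5 N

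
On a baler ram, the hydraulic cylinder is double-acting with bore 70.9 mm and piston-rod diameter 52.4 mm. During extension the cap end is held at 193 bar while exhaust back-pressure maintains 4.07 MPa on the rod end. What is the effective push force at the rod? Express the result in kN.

Cap-side area A_cap = π/4 × (70.9 mm)² = 3948 mm^2
Rod-side annular area A_ann = π/4 × (70.9² − 52.4²) = 1792 mm^2
Net thrust = P_cap·A_cap − P_rod·A_ann = 76.20 kN − 7.292 kN

F ≈ 68.9 kN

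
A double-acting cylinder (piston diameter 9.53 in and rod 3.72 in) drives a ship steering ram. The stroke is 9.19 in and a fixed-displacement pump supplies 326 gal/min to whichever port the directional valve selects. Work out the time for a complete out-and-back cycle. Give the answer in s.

t ≈ 0.965 s

Cap-side area A_cap = π/4 × (9.53 in)² = 71.33 in^2
Rod-side annular area A_ann = π/4 × (9.53² − 3.72²) = 60.46 in^2
t_ext = A_cap·L/Q = 0.5223 s
t_ret = A_ann·L/Q = 0.4427 s
t_cycle = t_ext + t_ret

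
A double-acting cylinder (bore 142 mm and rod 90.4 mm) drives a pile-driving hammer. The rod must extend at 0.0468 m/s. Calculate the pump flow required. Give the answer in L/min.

Q ≈ 44.5 L/min

Cap-side area A_cap = π/4 × (142 mm)² = 15840 mm^2
Q = A × v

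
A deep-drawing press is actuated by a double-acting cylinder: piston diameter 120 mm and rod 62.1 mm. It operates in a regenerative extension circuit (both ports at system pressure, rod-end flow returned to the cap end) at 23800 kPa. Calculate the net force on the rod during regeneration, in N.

With equal pressure on both faces, forces on the annular region cancel; the net push is pressure × rod cross-section.
Rod cross-section A_rod = π/4 × (62.1 mm)² = 3029 mm^2
F = P × A_rod

F ≈ 72100 N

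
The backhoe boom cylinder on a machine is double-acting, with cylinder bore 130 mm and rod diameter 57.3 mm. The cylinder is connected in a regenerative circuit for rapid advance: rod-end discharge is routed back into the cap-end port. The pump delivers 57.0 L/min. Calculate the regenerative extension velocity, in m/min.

In regeneration the rod-end outflow joins the pump flow into the cap end, so the net volume the pump must supply per unit advance equals the rod cross-section area.
Rod cross-section A_rod = π/4 × (57.3 mm)² = 2579 mm^2
v = Q_pump / A_rod

v ≈ 22.1 m/min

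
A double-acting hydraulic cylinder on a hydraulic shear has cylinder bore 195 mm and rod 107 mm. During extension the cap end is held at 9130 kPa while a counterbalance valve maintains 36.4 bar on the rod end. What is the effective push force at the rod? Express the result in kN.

Cap-side area A_cap = π/4 × (195 mm)² = 29860 mm^2
Rod-side annular area A_ann = π/4 × (195² − 107²) = 20870 mm^2
Net thrust = P_cap·A_cap − P_rod·A_ann = 272.7 kN − 75.98 kN

F ≈ 197 kN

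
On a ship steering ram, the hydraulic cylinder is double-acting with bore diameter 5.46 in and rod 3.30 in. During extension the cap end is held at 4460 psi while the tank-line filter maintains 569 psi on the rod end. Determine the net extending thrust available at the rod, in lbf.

Cap-side area A_cap = π/4 × (5.46 in)² = 23.41 in^2
Rod-side annular area A_ann = π/4 × (5.46² − 3.30²) = 14.86 in^2
Net thrust = P_cap·A_cap − P_rod·A_ann = 1.044e5 lbf − 8456 lbf

F ≈ 96000 lbf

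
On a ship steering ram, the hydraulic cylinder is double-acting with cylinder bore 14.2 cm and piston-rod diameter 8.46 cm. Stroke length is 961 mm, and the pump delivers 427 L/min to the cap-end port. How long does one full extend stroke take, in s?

t ≈ 2.14 s

Cap-side area A_cap = π/4 × (14.2 cm)² = 158.4 cm^2
Swept volume V = A × L; t = V / Q = A·L / Q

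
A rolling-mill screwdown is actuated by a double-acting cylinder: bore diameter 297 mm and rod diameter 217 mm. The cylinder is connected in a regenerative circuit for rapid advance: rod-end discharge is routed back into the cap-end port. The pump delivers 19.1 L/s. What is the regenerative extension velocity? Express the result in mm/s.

v ≈ 516 mm/s

In regeneration the rod-end outflow joins the pump flow into the cap end, so the net volume the pump must supply per unit advance equals the rod cross-section area.
Rod cross-section A_rod = π/4 × (217 mm)² = 36980 mm^2
v = Q_pump / A_rod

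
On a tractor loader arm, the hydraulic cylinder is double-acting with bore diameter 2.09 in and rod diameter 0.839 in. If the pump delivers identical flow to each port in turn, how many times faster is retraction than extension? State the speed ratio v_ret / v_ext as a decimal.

v_ret/v_ext ≈ 1.19

Cap-side area A_cap = π/4 × (2.09 in)² = 3.431 in^2
Rod-side annular area A_ann = π/4 × (2.09² − 0.839²) = 2.878 in^2
For equal Q, v ∝ 1/A, so v_ret/v_ext = A_cap/A_ann.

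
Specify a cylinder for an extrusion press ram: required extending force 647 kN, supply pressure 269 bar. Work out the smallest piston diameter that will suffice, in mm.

Extension force acts on the full piston face: F = P × (π/4)D².
D = √(4F / (πP)) = √(4 × 647 kN / (π × 269 bar))

D ≈ 175 mm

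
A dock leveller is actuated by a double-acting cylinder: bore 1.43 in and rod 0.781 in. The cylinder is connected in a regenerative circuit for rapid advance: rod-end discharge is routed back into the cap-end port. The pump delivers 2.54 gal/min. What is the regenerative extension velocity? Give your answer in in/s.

In regeneration the rod-end outflow joins the pump flow into the cap end, so the net volume the pump must supply per unit advance equals the rod cross-section area.
Rod cross-section A_rod = π/4 × (0.781 in)² = 0.4791 in^2
v = Q_pump / A_rod

v ≈ 20.4 in/s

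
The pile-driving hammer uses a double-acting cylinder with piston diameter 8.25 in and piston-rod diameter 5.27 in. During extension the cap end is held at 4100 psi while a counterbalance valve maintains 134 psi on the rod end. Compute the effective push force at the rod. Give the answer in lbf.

Cap-side area A_cap = π/4 × (8.25 in)² = 53.46 in^2
Rod-side annular area A_ann = π/4 × (8.25² − 5.27²) = 31.64 in^2
Net thrust = P_cap·A_cap − P_rod·A_ann = 2.192e5 lbf − 4240 lbf

F ≈ 2.15e5 lbf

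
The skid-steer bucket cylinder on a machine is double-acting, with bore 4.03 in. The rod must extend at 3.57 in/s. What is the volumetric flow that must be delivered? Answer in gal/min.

Cap-side area A_cap = π/4 × (4.03 in)² = 12.76 in^2
Q = A × v

Q ≈ 11.8 gal/min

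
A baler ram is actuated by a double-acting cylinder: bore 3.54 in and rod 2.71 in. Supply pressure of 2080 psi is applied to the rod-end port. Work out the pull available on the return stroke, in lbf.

Rod-side annular area A_ann = π/4 × (3.54² − 2.71²) = 4.074 in^2
On retraction the pressure acts on the annular area (bore minus rod).
F = P × A_ann

F ≈ 8470 lbf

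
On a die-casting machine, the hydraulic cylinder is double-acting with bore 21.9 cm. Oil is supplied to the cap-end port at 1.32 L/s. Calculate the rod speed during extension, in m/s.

Cap-side area A_cap = π/4 × (21.9 cm)² = 376.7 cm^2
v = Q / A

v ≈ 0.0350 m/s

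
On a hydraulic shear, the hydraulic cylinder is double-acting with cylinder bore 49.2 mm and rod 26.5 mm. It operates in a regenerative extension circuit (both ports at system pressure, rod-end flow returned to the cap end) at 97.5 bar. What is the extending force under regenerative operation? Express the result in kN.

With equal pressure on both faces, forces on the annular region cancel; the net push is pressure × rod cross-section.
Rod cross-section A_rod = π/4 × (26.5 mm)² = 551.5 mm^2
F = P × A_rod

F ≈ 5.38 kN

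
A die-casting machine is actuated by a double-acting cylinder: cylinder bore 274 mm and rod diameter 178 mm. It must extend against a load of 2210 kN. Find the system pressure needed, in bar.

Cap-side area A_cap = π/4 × (274 mm)² = 58960 mm^2
P = F / A = 2210 kN / A

P ≈ 375 bar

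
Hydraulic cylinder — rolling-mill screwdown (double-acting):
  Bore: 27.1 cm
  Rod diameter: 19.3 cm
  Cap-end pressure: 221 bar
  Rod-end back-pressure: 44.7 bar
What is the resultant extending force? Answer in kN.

F ≈ 1150 kN

Cap-side area A_cap = π/4 × (27.1 cm)² = 576.8 cm^2
Rod-side annular area A_ann = π/4 × (27.1² − 19.3²) = 284.3 cm^2
Net thrust = P_cap·A_cap − P_rod·A_ann = 1275 kN − 127.1 kN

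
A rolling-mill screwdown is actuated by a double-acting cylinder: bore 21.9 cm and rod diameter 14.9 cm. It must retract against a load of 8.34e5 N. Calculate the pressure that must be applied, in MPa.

P ≈ 41.2 MPa

Rod-side annular area A_ann = π/4 × (21.9² − 14.9²) = 202.3 cm^2
Retraction: pressure acts on the annular area.
P = F / A = 8.34e5 N / A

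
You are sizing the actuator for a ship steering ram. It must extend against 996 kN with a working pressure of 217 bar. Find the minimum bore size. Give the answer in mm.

Extension force acts on the full piston face: F = P × (π/4)D².
D = √(4F / (πP)) = √(4 × 996 kN / (π × 217 bar))

D ≈ 242 mm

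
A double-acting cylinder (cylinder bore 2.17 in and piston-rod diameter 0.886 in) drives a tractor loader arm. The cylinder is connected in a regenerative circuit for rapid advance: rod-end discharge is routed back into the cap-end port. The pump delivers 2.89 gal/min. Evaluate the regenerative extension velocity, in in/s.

In regeneration the rod-end outflow joins the pump flow into the cap end, so the net volume the pump must supply per unit advance equals the rod cross-section area.
Rod cross-section A_rod = π/4 × (0.886 in)² = 0.6165 in^2
v = Q_pump / A_rod

v ≈ 18.0 in/s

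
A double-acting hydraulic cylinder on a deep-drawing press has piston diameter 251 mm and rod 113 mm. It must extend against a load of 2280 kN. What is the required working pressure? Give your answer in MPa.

P ≈ 46.1 MPa

Cap-side area A_cap = π/4 × (251 mm)² = 49480 mm^2
P = F / A = 2280 kN / A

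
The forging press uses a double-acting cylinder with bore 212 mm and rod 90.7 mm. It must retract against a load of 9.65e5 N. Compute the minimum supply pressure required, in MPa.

P ≈ 33.5 MPa

Rod-side annular area A_ann = π/4 × (212² − 90.7²) = 28840 mm^2
Retraction: pressure acts on the annular area.
P = F / A = 9.65e5 N / A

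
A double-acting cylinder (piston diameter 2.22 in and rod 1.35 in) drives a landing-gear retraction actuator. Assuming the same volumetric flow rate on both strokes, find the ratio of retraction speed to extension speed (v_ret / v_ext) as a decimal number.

v_ret/v_ext ≈ 1.59

Cap-side area A_cap = π/4 × (2.22 in)² = 3.871 in^2
Rod-side annular area A_ann = π/4 × (2.22² − 1.35²) = 2.439 in^2
For equal Q, v ∝ 1/A, so v_ret/v_ext = A_cap/A_ann.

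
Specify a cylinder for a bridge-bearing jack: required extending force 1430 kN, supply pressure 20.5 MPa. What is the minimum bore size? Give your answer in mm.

D ≈ 298 mm

Extension force acts on the full piston face: F = P × (π/4)D².
D = √(4F / (πP)) = √(4 × 1430 kN / (π × 20.5 MPa))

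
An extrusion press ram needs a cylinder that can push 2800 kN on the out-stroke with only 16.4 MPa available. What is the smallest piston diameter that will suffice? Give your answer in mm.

Extension force acts on the full piston face: F = P × (π/4)D².
D = √(4F / (πP)) = √(4 × 2800 kN / (π × 16.4 MPa))

D ≈ 466 mm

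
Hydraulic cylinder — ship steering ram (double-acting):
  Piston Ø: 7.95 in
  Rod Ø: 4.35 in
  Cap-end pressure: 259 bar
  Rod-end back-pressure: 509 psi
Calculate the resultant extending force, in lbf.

F ≈ 1.69e5 lbf

Cap-side area A_cap = π/4 × (7.95 in)² = 49.64 in^2
Rod-side annular area A_ann = π/4 × (7.95² − 4.35²) = 34.78 in^2
Net thrust = P_cap·A_cap − P_rod·A_ann = 1.865e5 lbf − 17700 lbf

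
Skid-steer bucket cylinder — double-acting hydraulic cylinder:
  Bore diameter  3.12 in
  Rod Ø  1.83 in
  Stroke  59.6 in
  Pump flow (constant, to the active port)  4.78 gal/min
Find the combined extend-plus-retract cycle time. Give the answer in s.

t ≈ 41.0 s

Cap-side area A_cap = π/4 × (3.12 in)² = 7.645 in^2
Rod-side annular area A_ann = π/4 × (3.12² − 1.83²) = 5.015 in^2
t_ext = A_cap·L/Q = 24.76 s
t_ret = A_ann·L/Q = 16.24 s
t_cycle = t_ext + t_ret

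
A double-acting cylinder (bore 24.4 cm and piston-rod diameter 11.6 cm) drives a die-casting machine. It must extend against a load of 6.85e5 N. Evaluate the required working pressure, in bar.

P ≈ 146 bar

Cap-side area A_cap = π/4 × (24.4 cm)² = 467.6 cm^2
P = F / A = 6.85e5 N / A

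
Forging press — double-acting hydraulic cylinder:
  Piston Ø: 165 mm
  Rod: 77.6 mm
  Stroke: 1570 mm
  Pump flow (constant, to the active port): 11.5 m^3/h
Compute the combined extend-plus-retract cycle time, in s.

Cap-side area A_cap = π/4 × (165 mm)² = 21380 mm^2
Rod-side annular area A_ann = π/4 × (165² − 77.6²) = 16650 mm^2
t_ext = A_cap·L/Q = 10.51 s
t_ret = A_ann·L/Q = 8.185 s
t_cycle = t_ext + t_ret

t ≈ 18.7 s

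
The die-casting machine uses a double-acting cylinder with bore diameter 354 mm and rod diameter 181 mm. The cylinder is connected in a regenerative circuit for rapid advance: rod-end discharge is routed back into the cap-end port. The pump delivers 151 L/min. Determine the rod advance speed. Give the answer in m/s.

v ≈ 0.0978 m/s

In regeneration the rod-end outflow joins the pump flow into the cap end, so the net volume the pump must supply per unit advance equals the rod cross-section area.
Rod cross-section A_rod = π/4 × (181 mm)² = 25730 mm^2
v = Q_pump / A_rod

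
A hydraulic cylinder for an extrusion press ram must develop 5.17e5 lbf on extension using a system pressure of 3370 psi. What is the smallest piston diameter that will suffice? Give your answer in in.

D ≈ 14.0 in

Extension force acts on the full piston face: F = P × (π/4)D².
D = √(4F / (πP)) = √(4 × 5.17e5 lbf / (π × 3370 psi))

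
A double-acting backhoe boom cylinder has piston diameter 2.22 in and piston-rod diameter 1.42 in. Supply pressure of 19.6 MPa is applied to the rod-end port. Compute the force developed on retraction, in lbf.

Rod-side annular area A_ann = π/4 × (2.22² − 1.42²) = 2.287 in^2
On retraction the pressure acts on the annular area (bore minus rod).
F = P × A_ann

F ≈ 6500 lbf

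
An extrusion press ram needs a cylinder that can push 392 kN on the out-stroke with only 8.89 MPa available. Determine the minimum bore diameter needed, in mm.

Extension force acts on the full piston face: F = P × (π/4)D².
D = √(4F / (πP)) = √(4 × 392 kN / (π × 8.89 MPa))

D ≈ 237 mm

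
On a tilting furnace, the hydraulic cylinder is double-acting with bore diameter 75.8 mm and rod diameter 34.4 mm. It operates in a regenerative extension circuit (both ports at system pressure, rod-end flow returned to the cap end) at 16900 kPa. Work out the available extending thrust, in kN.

F ≈ 15.7 kN

With equal pressure on both faces, forces on the annular region cancel; the net push is pressure × rod cross-section.
Rod cross-section A_rod = π/4 × (34.4 mm)² = 929.4 mm^2
F = P × A_rod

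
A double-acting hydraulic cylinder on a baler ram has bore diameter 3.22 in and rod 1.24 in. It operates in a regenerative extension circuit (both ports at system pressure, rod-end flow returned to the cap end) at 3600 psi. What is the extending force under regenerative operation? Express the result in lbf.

F ≈ 4350 lbf

With equal pressure on both faces, forces on the annular region cancel; the net push is pressure × rod cross-section.
Rod cross-section A_rod = π/4 × (1.24 in)² = 1.208 in^2
F = P × A_rod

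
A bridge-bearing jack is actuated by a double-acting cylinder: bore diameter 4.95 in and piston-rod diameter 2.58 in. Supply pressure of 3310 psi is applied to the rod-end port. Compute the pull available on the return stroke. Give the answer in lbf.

F ≈ 46400 lbf

Rod-side annular area A_ann = π/4 × (4.95² − 2.58²) = 14.02 in^2
On retraction the pressure acts on the annular area (bore minus rod).
F = P × A_ann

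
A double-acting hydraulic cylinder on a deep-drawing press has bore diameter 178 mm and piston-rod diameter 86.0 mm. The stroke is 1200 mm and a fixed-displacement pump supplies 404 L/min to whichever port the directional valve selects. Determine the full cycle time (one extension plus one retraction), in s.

Cap-side area A_cap = π/4 × (178 mm)² = 24880 mm^2
Rod-side annular area A_ann = π/4 × (178² − 86.0²) = 19080 mm^2
t_ext = A_cap·L/Q = 4.435 s
t_ret = A_ann·L/Q = 3.400 s
t_cycle = t_ext + t_ret

t ≈ 7.83 s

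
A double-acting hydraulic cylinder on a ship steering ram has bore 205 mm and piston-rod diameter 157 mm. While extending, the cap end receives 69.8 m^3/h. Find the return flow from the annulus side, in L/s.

Cap-side area A_cap = π/4 × (205 mm)² = 33010 mm^2
Rod-side annular area A_ann = π/4 × (205² − 157²) = 13650 mm^2
Piston speed v = Q_in/A_cap; rod-end outflow Q_out = v × A_ann = Q_in × A_ann/A_cap.

Q_out ≈ 8.02 L/s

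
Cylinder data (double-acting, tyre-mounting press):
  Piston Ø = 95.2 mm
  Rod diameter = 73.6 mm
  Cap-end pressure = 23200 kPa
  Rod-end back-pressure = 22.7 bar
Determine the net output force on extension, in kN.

Cap-side area A_cap = π/4 × (95.2 mm)² = 7118 mm^2
Rod-side annular area A_ann = π/4 × (95.2² − 73.6²) = 2864 mm^2
Net thrust = P_cap·A_cap − P_rod·A_ann = 165.1 kN − 6.500 kN

F ≈ 159 kN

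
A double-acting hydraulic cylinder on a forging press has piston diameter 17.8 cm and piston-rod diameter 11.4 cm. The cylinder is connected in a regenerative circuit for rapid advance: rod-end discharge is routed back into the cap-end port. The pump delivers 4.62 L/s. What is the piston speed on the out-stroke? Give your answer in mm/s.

v ≈ 453 mm/s

In regeneration the rod-end outflow joins the pump flow into the cap end, so the net volume the pump must supply per unit advance equals the rod cross-section area.
Rod cross-section A_rod = π/4 × (11.4 cm)² = 102.1 cm^2
v = Q_pump / A_rod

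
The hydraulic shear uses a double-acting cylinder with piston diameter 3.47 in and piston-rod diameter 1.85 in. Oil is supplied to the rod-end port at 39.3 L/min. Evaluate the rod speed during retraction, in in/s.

Rod-side annular area A_ann = π/4 × (3.47² − 1.85²) = 6.769 in^2
Flow into the rod-end port fills the annular volume.
v = Q / A

v ≈ 5.91 in/s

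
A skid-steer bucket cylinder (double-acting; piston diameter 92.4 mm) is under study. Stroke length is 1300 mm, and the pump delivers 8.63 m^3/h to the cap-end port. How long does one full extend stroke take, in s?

t ≈ 3.64 s

Cap-side area A_cap = π/4 × (92.4 mm)² = 6706 mm^2
Swept volume V = A × L; t = V / Q = A·L / Q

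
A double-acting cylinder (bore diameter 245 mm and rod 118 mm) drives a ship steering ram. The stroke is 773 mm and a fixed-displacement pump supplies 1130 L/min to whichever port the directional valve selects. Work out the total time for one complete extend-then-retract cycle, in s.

Cap-side area A_cap = π/4 × (245 mm)² = 47140 mm^2
Rod-side annular area A_ann = π/4 × (245² − 118²) = 36210 mm^2
t_ext = A_cap·L/Q = 1.935 s
t_ret = A_ann·L/Q = 1.486 s
t_cycle = t_ext + t_ret

t ≈ 3.42 s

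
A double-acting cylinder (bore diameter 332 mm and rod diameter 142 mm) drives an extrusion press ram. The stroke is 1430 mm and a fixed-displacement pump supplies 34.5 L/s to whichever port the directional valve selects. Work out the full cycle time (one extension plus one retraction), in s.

t ≈ 6.52 s

Cap-side area A_cap = π/4 × (332 mm)² = 86570 mm^2
Rod-side annular area A_ann = π/4 × (332² − 142²) = 70730 mm^2
t_ext = A_cap·L/Q = 3.588 s
t_ret = A_ann·L/Q = 2.932 s
t_cycle = t_ext + t_ret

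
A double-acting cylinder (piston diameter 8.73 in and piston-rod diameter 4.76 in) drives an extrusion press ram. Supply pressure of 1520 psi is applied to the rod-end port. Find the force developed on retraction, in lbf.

F ≈ 63900 lbf

Rod-side annular area A_ann = π/4 × (8.73² − 4.76²) = 42.06 in^2
On retraction the pressure acts on the annular area (bore minus rod).
F = P × A_ann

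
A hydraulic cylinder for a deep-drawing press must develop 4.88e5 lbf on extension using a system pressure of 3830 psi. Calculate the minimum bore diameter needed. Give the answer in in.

D ≈ 12.7 in

Extension force acts on the full piston face: F = P × (π/4)D².
D = √(4F / (πP)) = √(4 × 4.88e5 lbf / (π × 3830 psi))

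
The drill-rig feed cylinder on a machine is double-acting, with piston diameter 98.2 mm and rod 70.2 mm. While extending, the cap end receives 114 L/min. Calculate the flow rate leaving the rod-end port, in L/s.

Cap-side area A_cap = π/4 × (98.2 mm)² = 7574 mm^2
Rod-side annular area A_ann = π/4 × (98.2² − 70.2²) = 3703 mm^2
Piston speed v = Q_in/A_cap; rod-end outflow Q_out = v × A_ann = Q_in × A_ann/A_cap.

Q_out ≈ 0.929 L/s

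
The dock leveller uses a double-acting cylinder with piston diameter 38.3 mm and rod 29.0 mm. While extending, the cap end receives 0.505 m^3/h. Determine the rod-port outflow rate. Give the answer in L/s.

Cap-side area A_cap = π/4 × (38.3 mm)² = 1152 mm^2
Rod-side annular area A_ann = π/4 × (38.3² − 29.0²) = 491.6 mm^2
Piston speed v = Q_in/A_cap; rod-end outflow Q_out = v × A_ann = Q_in × A_ann/A_cap.

Q_out ≈ 0.0599 L/s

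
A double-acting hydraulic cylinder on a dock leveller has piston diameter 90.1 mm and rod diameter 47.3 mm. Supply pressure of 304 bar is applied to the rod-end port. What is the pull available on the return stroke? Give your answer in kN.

F ≈ 140 kN

Rod-side annular area A_ann = π/4 × (90.1² − 47.3²) = 4619 mm^2
On retraction the pressure acts on the annular area (bore minus rod).
F = P × A_ann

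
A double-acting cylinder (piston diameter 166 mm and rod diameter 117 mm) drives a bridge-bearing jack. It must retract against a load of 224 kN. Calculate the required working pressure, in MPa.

P ≈ 20.6 MPa

Rod-side annular area A_ann = π/4 × (166² − 117²) = 10890 mm^2
Retraction: pressure acts on the annular area.
P = F / A = 224 kN / A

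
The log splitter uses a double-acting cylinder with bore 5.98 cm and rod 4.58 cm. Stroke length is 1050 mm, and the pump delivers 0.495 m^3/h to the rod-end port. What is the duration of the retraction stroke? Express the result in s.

t ≈ 8.87 s

Rod-side annular area A_ann = π/4 × (5.98² − 4.58²) = 11.61 cm^2
Swept volume V = A × L; t = V / Q = A·L / Q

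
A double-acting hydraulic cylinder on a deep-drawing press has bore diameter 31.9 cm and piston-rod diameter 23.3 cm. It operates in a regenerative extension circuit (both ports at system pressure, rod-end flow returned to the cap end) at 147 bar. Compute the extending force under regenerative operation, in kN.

With equal pressure on both faces, forces on the annular region cancel; the net push is pressure × rod cross-section.
Rod cross-section A_rod = π/4 × (23.3 cm)² = 426.4 cm^2
F = P × A_rod

F ≈ 627 kN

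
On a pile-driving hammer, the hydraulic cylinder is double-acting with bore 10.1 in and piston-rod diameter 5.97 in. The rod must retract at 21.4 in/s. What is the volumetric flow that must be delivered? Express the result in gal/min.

Q ≈ 290 gal/min

Rod-side annular area A_ann = π/4 × (10.1² − 5.97²) = 52.13 in^2
Q = A × v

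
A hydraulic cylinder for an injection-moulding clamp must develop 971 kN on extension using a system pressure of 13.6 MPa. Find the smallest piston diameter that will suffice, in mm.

D ≈ 302 mm

Extension force acts on the full piston face: F = P × (π/4)D².
D = √(4F / (πP)) = √(4 × 971 kN / (π × 13.6 MPa))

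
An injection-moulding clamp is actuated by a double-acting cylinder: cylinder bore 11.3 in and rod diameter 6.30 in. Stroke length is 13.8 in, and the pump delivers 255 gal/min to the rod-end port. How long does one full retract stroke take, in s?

Rod-side annular area A_ann = π/4 × (11.3² − 6.30²) = 69.12 in^2
Swept volume V = A × L; t = V / Q = A·L / Q

t ≈ 0.972 s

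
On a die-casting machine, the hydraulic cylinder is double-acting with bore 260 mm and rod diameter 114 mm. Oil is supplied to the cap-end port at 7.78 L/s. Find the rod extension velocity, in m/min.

Cap-side area A_cap = π/4 × (260 mm)² = 53090 mm^2
v = Q / A

v ≈ 8.79 m/min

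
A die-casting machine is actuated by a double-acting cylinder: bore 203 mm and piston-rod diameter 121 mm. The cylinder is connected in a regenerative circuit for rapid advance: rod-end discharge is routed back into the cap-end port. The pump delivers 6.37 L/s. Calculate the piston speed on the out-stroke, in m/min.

v ≈ 33.2 m/min

In regeneration the rod-end outflow joins the pump flow into the cap end, so the net volume the pump must supply per unit advance equals the rod cross-section area.
Rod cross-section A_rod = π/4 × (121 mm)² = 11500 mm^2
v = Q_pump / A_rod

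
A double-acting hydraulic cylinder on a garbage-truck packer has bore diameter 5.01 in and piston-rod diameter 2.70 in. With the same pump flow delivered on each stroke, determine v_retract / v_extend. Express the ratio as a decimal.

Cap-side area A_cap = π/4 × (5.01 in)² = 19.71 in^2
Rod-side annular area A_ann = π/4 × (5.01² − 2.70²) = 13.99 in^2
For equal Q, v ∝ 1/A, so v_ret/v_ext = A_cap/A_ann.

v_ret/v_ext ≈ 1.41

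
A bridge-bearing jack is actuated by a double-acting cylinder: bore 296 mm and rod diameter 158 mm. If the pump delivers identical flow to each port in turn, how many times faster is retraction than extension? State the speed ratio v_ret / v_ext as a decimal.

v_ret/v_ext ≈ 1.40

Cap-side area A_cap = π/4 × (296 mm)² = 68810 mm^2
Rod-side annular area A_ann = π/4 × (296² − 158²) = 49210 mm^2
For equal Q, v ∝ 1/A, so v_ret/v_ext = A_cap/A_ann.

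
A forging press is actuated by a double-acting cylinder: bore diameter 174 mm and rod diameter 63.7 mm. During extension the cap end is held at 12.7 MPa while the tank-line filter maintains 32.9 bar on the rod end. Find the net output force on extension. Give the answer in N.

F ≈ 2.34e5 N

Cap-side area A_cap = π/4 × (174 mm)² = 23780 mm^2
Rod-side annular area A_ann = π/4 × (174² − 63.7²) = 20590 mm^2
Net thrust = P_cap·A_cap − P_rod·A_ann = 3.020e5 N − 67750 N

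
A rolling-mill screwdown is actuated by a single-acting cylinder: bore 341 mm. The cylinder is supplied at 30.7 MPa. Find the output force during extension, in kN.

F ≈ 2800 kN

Cap-side area A_cap = π/4 × (341 mm)² = 91330 mm^2
F = P × A_cap = 30.7 MPa × A_cap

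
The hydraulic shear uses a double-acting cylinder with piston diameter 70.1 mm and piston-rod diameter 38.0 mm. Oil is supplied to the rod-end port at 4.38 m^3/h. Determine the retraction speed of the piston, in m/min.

v ≈ 26.8 m/min

Rod-side annular area A_ann = π/4 × (70.1² − 38.0²) = 2725 mm^2
Flow into the rod-end port fills the annular volume.
v = Q / A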